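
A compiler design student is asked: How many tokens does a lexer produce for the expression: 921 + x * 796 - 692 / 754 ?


Scanning '921 + x * 796 - 692 / 754'
Token 1: '921' -> integer_literal
Token 2: '+' -> operator
Token 3: 'x' -> identifier
Token 4: '*' -> operator
Token 5: '796' -> integer_literal
Token 6: '-' -> operator
Token 7: '692' -> integer_literal
Token 8: '/' -> operator
Token 9: '754' -> integer_literal
Total tokens: 9

9


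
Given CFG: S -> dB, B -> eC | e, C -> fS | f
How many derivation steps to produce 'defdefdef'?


Grammar: S -> dB, B -> eC | e, C -> fS | f
Deriving 'defdefdef':
Step 1: S -> dB => dB
Step 2: B -> eC => deC
Step 3: C -> fS => defS
Step 4: S -> dB => defdB
Step 5: B -> eC => defdeC
Step 6: C -> fS => defdefS
Step 7: S -> dB => defdefdB
Step 8: B -> eC => defdefdeC
Step 9: C -> f => defdefdef
Total derivation steps: 9

9


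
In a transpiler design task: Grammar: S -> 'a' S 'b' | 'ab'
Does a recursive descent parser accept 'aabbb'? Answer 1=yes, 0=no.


Grammar accepts strings of the form a^n b^n (n >= 1)
Word: 'aabbb'
Counting: 2 a's and 3 b's
Check: 2 == 3? No
Mismatch: a-count != b-count
Rejected

0


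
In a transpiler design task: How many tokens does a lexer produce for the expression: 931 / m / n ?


Scanning '931 / m / n'
Token 1: '931' -> integer_literal
Token 2: '/' -> operator
Token 3: 'm' -> identifier
Token 4: '/' -> operator
Token 5: 'n' -> identifier
Total tokens: 5

5


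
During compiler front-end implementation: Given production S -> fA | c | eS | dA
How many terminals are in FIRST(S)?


Production: S -> fA | c | eS | dA
Examining each alternative for leading terminals:
  S -> fA : first terminal = 'f'
  S -> c : first terminal = 'c'
  S -> eS : first terminal = 'e'
  S -> dA : first terminal = 'd'
FIRST(S) = {c, d, e, f}
Count: 4

4


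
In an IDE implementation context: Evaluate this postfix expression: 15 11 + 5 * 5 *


Processing tokens left to right:
Push 15, Push 11
Pop 15 and 11, compute 15 + 11 = 26, push 26
Push 5
Pop 26 and 5, compute 26 * 5 = 130, push 130
Push 5
Pop 130 and 5, compute 130 * 5 = 650, push 650
Stack result: 650

650


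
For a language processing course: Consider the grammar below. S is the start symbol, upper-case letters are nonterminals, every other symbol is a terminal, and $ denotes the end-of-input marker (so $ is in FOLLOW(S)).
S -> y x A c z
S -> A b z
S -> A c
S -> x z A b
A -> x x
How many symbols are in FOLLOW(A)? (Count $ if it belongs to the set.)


S is the start symbol and does not occur in any rule body, so FOLLOW(S) = {$}.
Examining every occurrence of A in a rule body:
  S -> y x A c z : A is followed by terminal 'c' -> add 'c'
  S -> A b z : A is followed by terminal 'b' -> add 'b'
  S -> A c : A is followed by terminal 'c' -> add 'c' (already in the set)
  S -> x z A b : A is followed by terminal 'b' -> add 'b' (already in the set)
  A -> x x : A does not occur in the body -> contributes nothing
FOLLOW(A) = {b, c}
Count: 2

2


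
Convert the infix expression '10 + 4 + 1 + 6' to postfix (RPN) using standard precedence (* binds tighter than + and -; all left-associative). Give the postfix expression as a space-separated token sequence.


Applying the shunting-yard algorithm:
  Operand 10 -> output
  Push '+' onto operator stack -> op-stack: [+]
  Operand 4 -> output
  See '+' (prec 1); top '+' (prec 1) >= it -> pop '+' to output
  Push '+' onto operator stack -> op-stack: [+]
  Operand 1 -> output
  See '+' (prec 1); top '+' (prec 1) >= it -> pop '+' to output
  Push '+' onto operator stack -> op-stack: [+]
  Operand 6 -> output
  End of input: pop '+' to output
Postfix result: 10 4 + 1 + 6 +

10 4 + 1 + 6 +


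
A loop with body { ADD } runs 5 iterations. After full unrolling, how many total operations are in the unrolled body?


Loop body operations: ADD (1 op per iteration)
Unrolling 5 iterations:
  Iteration 1: ADD (1 ops)
  Iteration 2: ADD (1 ops)
  Iteration 3: ADD (1 ops)
  Iteration 4: ADD (1 ops)
  Iteration 5: ADD (1 ops)
Total: 5 iterations * 1 ops/iter = 5 operations

5


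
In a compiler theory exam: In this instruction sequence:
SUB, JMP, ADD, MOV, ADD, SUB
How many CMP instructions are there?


Scanning instruction sequence for CMP:
  Position 1: SUB
  Position 2: JMP
  Position 3: ADD
  Position 4: MOV
  Position 5: ADD
  Position 6: SUB
Matches at positions: []
Total CMP count: 0

0


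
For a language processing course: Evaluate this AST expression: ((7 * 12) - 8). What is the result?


Expression: ((7 * 12) - 8)
Evaluating step by step:
  7 * 12 = 84
  84 - 8 = 76
Result: 76

76


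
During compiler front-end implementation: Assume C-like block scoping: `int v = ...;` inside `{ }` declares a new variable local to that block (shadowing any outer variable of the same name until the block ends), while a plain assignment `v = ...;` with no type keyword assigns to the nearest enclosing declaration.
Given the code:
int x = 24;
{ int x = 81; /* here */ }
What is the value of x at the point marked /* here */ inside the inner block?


Analyzing scoping rules:
Outer scope: declares x = 24
Inner block: 'int x = 81;' declares a NEW x that shadows the outer one
Inside the block the inner declaration is in scope -> 81
Result: 81

81


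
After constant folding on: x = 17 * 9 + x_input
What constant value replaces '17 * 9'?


Identifying constant sub-expression:
  Original: x = 17 * 9 + x_input
  17 and 9 are both compile-time constants
  Evaluating: 17 * 9 = 153
  After folding: x = 153 + x_input

153


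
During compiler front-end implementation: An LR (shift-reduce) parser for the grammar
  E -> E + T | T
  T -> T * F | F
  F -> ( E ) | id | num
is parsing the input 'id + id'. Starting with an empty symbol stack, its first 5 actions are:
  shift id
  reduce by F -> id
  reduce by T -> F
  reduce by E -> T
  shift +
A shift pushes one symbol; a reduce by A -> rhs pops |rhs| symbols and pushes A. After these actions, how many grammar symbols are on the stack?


Tracking the symbol stack through each action:
  Action 1: shift 'id' : push -> stack = [id] (size 1)
  Action 2: reduce by F -> id : pop 1, push F -> stack = [F] (size 1)
  Action 3: reduce by T -> F : pop 1, push T -> stack = [T] (size 1)
  Action 4: reduce by E -> T : pop 1, push E -> stack = [E] (size 1)
  Action 5: shift '+' : push -> stack = [E, +] (size 2)
Final stack size: 2

2


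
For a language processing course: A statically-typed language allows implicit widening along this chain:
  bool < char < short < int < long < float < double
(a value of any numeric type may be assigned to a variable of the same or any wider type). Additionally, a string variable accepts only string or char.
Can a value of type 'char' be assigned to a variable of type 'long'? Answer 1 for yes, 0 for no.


Target variable type: long
Source value type: char
Numeric ranks: char=1, long=4
Widening allowed iff rank(source) <= rank(target): 1 <= 4? Yes
Result: 1

1


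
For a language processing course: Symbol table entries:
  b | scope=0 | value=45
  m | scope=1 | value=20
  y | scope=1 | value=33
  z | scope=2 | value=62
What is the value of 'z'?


Searching symbol table for 'z':
  b | scope=0 | value=45
  m | scope=1 | value=20
  y | scope=1 | value=33
  z | scope=2 | value=62 <- MATCH
Found 'z' at scope 2 with value 62

62


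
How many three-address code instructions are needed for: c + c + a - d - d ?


Expression: c + c + a - d - d
Generating three-address code (respecting * over +/- precedence):
  Instruction 1: t1 = c + c
  Instruction 2: t2 = t1 + a
  Instruction 3: t3 = t2 - d
  Instruction 4: t4 = t3 - d
Total instructions: 4

4


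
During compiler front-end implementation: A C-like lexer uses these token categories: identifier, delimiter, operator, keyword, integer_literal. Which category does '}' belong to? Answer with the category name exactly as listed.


Token: '}'
Checking categories:
  identifier: no
  integer_literal: no
  operator: no
  keyword: no
  delimiter: YES
Category: delimiter

delimiter


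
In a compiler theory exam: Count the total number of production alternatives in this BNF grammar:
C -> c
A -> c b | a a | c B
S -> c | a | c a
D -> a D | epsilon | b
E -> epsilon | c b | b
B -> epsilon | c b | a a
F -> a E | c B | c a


Counting alternatives per rule:
  C: 1 alternative(s)
  A: 3 alternative(s)
  S: 3 alternative(s)
  D: 3 alternative(s)
  E: 3 alternative(s)
  B: 3 alternative(s)
  F: 3 alternative(s)
Sum: 1 + 3 + 3 + 3 + 3 + 3 + 3 = 19

19


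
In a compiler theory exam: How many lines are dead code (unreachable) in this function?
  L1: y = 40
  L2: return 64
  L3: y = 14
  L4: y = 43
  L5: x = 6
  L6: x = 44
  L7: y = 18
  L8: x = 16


Analyzing control flow:
  L1: reachable (before return)
  L2: reachable (return statement)
  L3: DEAD (after return at L2)
  L4: DEAD (after return at L2)
  L5: DEAD (after return at L2)
  L6: DEAD (after return at L2)
  L7: DEAD (after return at L2)
  L8: DEAD (after return at L2)
Return at L2, total lines = 8
Dead lines: L3 through L8
Count: 6

6


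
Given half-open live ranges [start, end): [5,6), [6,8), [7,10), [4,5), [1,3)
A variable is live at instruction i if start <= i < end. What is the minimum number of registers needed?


Live ranges:
  Var0: [5, 6)
  Var1: [6, 8)
  Var2: [7, 10)
  Var3: [4, 5)
  Var4: [1, 3)
Sweep-line events (position, delta, active):
  pos=1 start -> active=1
  pos=3 end -> active=0
  pos=4 start -> active=1
  pos=5 end -> active=0
  pos=5 start -> active=1
  pos=6 end -> active=0
  pos=6 start -> active=1
  pos=7 start -> active=2
  pos=8 end -> active=1
  pos=10 end -> active=0
Maximum simultaneous active: 2
Minimum registers needed: 2

2


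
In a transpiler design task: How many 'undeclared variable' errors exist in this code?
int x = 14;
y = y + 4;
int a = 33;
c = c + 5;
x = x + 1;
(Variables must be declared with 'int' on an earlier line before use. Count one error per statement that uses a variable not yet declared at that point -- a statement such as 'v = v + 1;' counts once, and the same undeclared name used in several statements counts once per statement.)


Scanning code line by line:
  Line 1: declare 'x' -> declared = ['x']
  Line 2: use 'y' -> ERROR (undeclared)
  Line 3: declare 'a' -> declared = ['a', 'x']
  Line 4: use 'c' -> ERROR (undeclared)
  Line 5: use 'x' -> OK (declared)
Total undeclared variable errors: 2

2


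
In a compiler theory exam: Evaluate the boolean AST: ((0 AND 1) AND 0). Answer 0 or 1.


Step 1: Evaluate inner node
  0 AND 1 = 0
Step 2: Evaluate root node
  0 AND 0 = 0

0


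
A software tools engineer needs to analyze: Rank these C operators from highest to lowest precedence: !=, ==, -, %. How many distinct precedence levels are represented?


Looking up precedence for each operator:
  != -> precedence 3
  == -> precedence 3
  - -> precedence 5
  % -> precedence 6
Sorted highest to lowest: %, -, !=, ==
Distinct precedence values: [6, 5, 3]
Number of distinct levels: 3

3


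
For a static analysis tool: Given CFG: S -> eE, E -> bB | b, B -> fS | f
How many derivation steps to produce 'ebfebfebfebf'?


Grammar: S -> eE, E -> bB | b, B -> fS | f
Deriving 'ebfebfebfebf':
Step 1: S -> eE => eE
Step 2: E -> bB => ebB
Step 3: B -> fS => ebfS
Step 4: S -> eE => ebfeE
Step 5: E -> bB => ebfebB
Step 6: B -> fS => ebfebfS
Step 7: S -> eE => ebfebfeE
Step 8: E -> bB => ebfebfebB
Step 9: B -> fS => ebfebfebfS
Step 10: S -> eE => ebfebfebfeE
Step 11: E -> bB => ebfebfebfebB
Step 12: B -> f => ebfebfebfebf
Total derivation steps: 12

12


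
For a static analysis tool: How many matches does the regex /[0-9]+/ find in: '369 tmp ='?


Pattern: /[0-9]+/ (int literals)
Input: '369 tmp ='
Scanning for matches:
  Match 1: '369'
Total matches: 1

1


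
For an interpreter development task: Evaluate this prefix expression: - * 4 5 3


Parsing prefix expression: - * 4 5 3
Step 1: Innermost operation '* 4 5'
  4 * 5 = 20
Step 2: Outer operation '- [20] 3'
  20 - 3 = 17

17


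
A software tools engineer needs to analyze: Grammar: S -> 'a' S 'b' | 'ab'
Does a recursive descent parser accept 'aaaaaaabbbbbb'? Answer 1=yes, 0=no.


Grammar accepts strings of the form a^n b^n (n >= 1)
Word: 'aaaaaaabbbbbb'
Counting: 7 a's and 6 b's
Check: 7 == 6? No
Mismatch: a-count != b-count
Rejected

0


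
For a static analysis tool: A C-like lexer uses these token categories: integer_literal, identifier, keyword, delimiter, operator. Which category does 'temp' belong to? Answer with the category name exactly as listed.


Token: 'temp'
Checking categories:
  identifier: YES
  integer_literal: no
  operator: no
  keyword: no
  delimiter: no
Category: identifier

identifier


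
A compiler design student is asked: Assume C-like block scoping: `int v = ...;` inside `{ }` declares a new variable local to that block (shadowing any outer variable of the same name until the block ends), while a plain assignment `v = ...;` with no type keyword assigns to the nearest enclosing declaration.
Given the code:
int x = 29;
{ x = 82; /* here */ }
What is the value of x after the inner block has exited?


Analyzing scoping rules:
Outer scope: declares x = 29
Inner block: 'x = 82;' has no type keyword, so it is an assignment to the outer x (no shadowing)
The assignment changed the outer variable itself, so the new value persists after the block -> 82
Result: 82

82


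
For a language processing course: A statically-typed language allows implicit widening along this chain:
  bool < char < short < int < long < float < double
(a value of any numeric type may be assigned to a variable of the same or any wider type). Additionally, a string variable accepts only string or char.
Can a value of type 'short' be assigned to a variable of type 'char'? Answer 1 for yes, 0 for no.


Target variable type: char
Source value type: short
Numeric ranks: short=2, char=1
Widening allowed iff rank(source) <= rank(target): 2 <= 1? No
Result: 0

0


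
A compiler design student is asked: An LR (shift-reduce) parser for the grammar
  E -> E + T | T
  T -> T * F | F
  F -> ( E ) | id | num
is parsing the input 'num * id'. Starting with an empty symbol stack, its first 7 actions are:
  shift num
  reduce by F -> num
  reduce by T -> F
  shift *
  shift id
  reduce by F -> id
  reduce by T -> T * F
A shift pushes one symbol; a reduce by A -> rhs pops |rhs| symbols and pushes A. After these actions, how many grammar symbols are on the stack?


Tracking the symbol stack through each action:
  Action 1: shift 'num' : push -> stack = [num] (size 1)
  Action 2: reduce by F -> num : pop 1, push F -> stack = [F] (size 1)
  Action 3: reduce by T -> F : pop 1, push T -> stack = [T] (size 1)
  Action 4: shift '*' : push -> stack = [T, *] (size 2)
  Action 5: shift 'id' : push -> stack = [T, *, id] (size 3)
  Action 6: reduce by F -> id : pop 1, push F -> stack = [T, *, F] (size 3)
  Action 7: reduce by T -> T * F : pop 3, push T -> stack = [T] (size 1)
Final stack size: 1

1


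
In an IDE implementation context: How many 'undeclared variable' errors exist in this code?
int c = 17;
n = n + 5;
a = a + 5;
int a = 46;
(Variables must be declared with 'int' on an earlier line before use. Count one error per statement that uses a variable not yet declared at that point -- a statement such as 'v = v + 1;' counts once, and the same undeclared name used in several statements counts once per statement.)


Scanning code line by line:
  Line 1: declare 'c' -> declared = ['c']
  Line 2: use 'n' -> ERROR (undeclared)
  Line 3: use 'a' -> ERROR (undeclared)
  Line 4: declare 'a' -> declared = ['a', 'c']
Total undeclared variable errors: 2

2


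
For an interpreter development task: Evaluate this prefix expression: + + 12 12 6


Parsing prefix expression: + + 12 12 6
Step 1: Innermost operation '+ 12 12'
  12 + 12 = 24
Step 2: Outer operation '+ [24] 6'
  24 + 6 = 30

30


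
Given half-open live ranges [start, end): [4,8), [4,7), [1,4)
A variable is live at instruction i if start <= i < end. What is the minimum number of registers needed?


Live ranges:
  Var0: [4, 8)
  Var1: [4, 7)
  Var2: [1, 4)
Sweep-line events (position, delta, active):
  pos=1 start -> active=1
  pos=4 end -> active=0
  pos=4 start -> active=1
  pos=4 start -> active=2
  pos=7 end -> active=1
  pos=8 end -> active=0
Maximum simultaneous active: 2
Minimum registers needed: 2

2


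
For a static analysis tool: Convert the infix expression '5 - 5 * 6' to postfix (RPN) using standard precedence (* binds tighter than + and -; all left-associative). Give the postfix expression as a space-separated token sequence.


Applying the shunting-yard algorithm:
  Operand 5 -> output
  Push '-' onto operator stack -> op-stack: [-]
  Operand 5 -> output
  Push '*' onto operator stack -> op-stack: [-, *]
  Operand 6 -> output
  End of input: pop '*' to output
  End of input: pop '-' to output
Postfix result: 5 5 6 * -

5 5 6 * -


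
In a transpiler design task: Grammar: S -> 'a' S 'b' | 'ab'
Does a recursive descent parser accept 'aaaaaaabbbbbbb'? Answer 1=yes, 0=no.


Grammar accepts strings of the form a^n b^n (n >= 1)
Word: 'aaaaaaabbbbbbb'
Counting: 7 a's and 7 b's
Check: 7 == 7? Yes
Derivation (S -> aSb applied 6 time(s), then S -> ab): S => aSb => aaSbb => aaaSbbb => aaaaSbbbb => aaaaaSbbbbb => aaaaaaSbbbbbb => aaaaaaabbbbbbb
Accepted

1


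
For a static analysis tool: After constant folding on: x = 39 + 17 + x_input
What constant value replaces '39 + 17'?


Identifying constant sub-expression:
  Original: x = 39 + 17 + x_input
  39 and 17 are both compile-time constants
  Evaluating: 39 + 17 = 56
  After folding: x = 56 + x_input

56


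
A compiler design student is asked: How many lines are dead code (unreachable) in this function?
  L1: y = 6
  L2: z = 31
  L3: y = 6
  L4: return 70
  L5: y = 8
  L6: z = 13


Analyzing control flow:
  L1: reachable (before return)
  L2: reachable (before return)
  L3: reachable (before return)
  L4: reachable (return statement)
  L5: DEAD (after return at L4)
  L6: DEAD (after return at L4)
Return at L4, total lines = 6
Dead lines: L5 through L6
Count: 2

2


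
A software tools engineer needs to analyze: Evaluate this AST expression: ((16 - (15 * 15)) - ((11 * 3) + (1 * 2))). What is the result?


Expression: ((16 - (15 * 15)) - ((11 * 3) + (1 * 2)))
Evaluating step by step:
  15 * 15 = 225
  16 - 225 = -209
  11 * 3 = 33
  1 * 2 = 2
  33 + 2 = 35
  -209 - 35 = -244
Result: -244

-244


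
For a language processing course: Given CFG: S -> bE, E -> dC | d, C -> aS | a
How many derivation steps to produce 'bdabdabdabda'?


Grammar: S -> bE, E -> dC | d, C -> aS | a
Deriving 'bdabdabdabda':
Step 1: S -> bE => bE
Step 2: E -> dC => bdC
Step 3: C -> aS => bdaS
Step 4: S -> bE => bdabE
Step 5: E -> dC => bdabdC
Step 6: C -> aS => bdabdaS
Step 7: S -> bE => bdabdabE
Step 8: E -> dC => bdabdabdC
Step 9: C -> aS => bdabdabdaS
Step 10: S -> bE => bdabdabdabE
Step 11: E -> dC => bdabdabdabdC
Step 12: C -> a => bdabdabdabda
Total derivation steps: 12

12


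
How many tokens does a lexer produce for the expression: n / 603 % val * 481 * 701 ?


Scanning 'n / 603 % val * 481 * 701'
Token 1: 'n' -> identifier
Token 2: '/' -> operator
Token 3: '603' -> integer_literal
Token 4: '%' -> operator
Token 5: 'val' -> identifier
Token 6: '*' -> operator
Token 7: '481' -> integer_literal
Token 8: '*' -> operator
Token 9: '701' -> integer_literal
Total tokens: 9

9


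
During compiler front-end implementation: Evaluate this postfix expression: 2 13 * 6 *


Processing tokens left to right:
Push 2, Push 13
Pop 2 and 13, compute 2 * 13 = 26, push 26
Push 6
Pop 26 and 6, compute 26 * 6 = 156, push 156
Stack result: 156

156


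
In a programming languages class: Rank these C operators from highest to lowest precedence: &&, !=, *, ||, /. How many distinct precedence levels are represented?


Looking up precedence for each operator:
  && -> precedence 2
  != -> precedence 3
  * -> precedence 6
  || -> precedence 1
  / -> precedence 6
Sorted highest to lowest: *, /, !=, &&, ||
Distinct precedence values: [6, 3, 2, 1]
Number of distinct levels: 4

4


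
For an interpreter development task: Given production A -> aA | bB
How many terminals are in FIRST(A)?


Production: A -> aA | bB
Examining each alternative for leading terminals:
  A -> aA : first terminal = 'a'
  A -> bB : first terminal = 'b'
FIRST(A) = {a, b}
Count: 2

2


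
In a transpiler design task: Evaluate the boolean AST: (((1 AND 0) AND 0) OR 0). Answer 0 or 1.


Step 1: Evaluate inner node
  1 AND 0 = 0
Step 2: Evaluate next node
  0 AND 0 = 0
Step 3: Evaluate root node
  0 OR 0 = 0

0


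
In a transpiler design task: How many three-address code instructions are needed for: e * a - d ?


Expression: e * a - d
Generating three-address code (respecting * over +/- precedence):
  Instruction 1: t1 = e * a
  Instruction 2: t2 = t1 - d
Total instructions: 2

2


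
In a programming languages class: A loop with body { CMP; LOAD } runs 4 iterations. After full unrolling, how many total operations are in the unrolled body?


Loop body operations: CMP, LOAD (2 ops per iteration)
Unrolling 4 iterations:
  Iteration 1: CMP, LOAD (2 ops)
  Iteration 2: CMP, LOAD (2 ops)
  Iteration 3: CMP, LOAD (2 ops)
  Iteration 4: CMP, LOAD (2 ops)
Total: 4 iterations * 2 ops/iter = 8 operations

8


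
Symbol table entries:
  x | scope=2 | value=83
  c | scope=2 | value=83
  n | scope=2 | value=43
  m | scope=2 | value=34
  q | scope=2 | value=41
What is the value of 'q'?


Searching symbol table for 'q':
  x | scope=2 | value=83
  c | scope=2 | value=83
  n | scope=2 | value=43
  m | scope=2 | value=34
  q | scope=2 | value=41 <- MATCH
Found 'q' at scope 2 with value 41

41


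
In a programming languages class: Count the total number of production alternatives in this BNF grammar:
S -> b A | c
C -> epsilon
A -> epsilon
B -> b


Counting alternatives per rule:
  S: 2 alternative(s)
  C: 1 alternative(s)
  A: 1 alternative(s)
  B: 1 alternative(s)
Sum: 2 + 1 + 1 + 1 = 5

5


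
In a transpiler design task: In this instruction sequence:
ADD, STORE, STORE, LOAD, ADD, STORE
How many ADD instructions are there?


Scanning instruction sequence for ADD:
  Position 1: ADD <- MATCH
  Position 2: STORE
  Position 3: STORE
  Position 4: LOAD
  Position 5: ADD <- MATCH
  Position 6: STORE
Matches at positions: [1, 5]
Total ADD count: 2

2


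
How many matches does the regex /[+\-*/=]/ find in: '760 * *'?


Pattern: /[+\-*/=]/ (operators)
Input: '760 * *'
Scanning for matches:
  Match 1: '*'
  Match 2: '*'
Total matches: 2

2


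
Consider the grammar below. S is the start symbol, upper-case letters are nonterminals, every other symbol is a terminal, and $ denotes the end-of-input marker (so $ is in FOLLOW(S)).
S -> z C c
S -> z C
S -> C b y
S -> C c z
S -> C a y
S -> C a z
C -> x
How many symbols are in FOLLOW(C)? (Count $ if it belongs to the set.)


S is the start symbol and does not occur in any rule body, so FOLLOW(S) = {$}.
Examining every occurrence of C in a rule body:
  S -> z C c : C is followed by terminal 'c' -> add 'c'
  S -> z C : C is at the right end -> add FOLLOW(S) = {$}
  S -> C b y : C is followed by terminal 'b' -> add 'b'
  S -> C c z : C is followed by terminal 'c' -> add 'c' (already in the set)
  S -> C a y : C is followed by terminal 'a' -> add 'a'
  S -> C a z : C is followed by terminal 'a' -> add 'a' (already in the set)
  C -> x : C does not occur in the body -> contributes nothing
FOLLOW(C) = {a, b, c, $}
Count: 4

4


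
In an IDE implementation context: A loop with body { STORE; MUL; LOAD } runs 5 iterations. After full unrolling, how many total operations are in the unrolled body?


Loop body operations: STORE, MUL, LOAD (3 ops per iteration)
Unrolling 5 iterations:
  Iteration 1: STORE, MUL, LOAD (3 ops)
  Iteration 2: STORE, MUL, LOAD (3 ops)
  Iteration 3: STORE, MUL, LOAD (3 ops)
  Iteration 4: STORE, MUL, LOAD (3 ops)
  Iteration 5: STORE, MUL, LOAD (3 ops)
Total: 5 iterations * 3 ops/iter = 15 operations

15


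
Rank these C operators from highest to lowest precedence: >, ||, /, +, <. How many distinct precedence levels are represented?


Looking up precedence for each operator:
  > -> precedence 4
  || -> precedence 1
  / -> precedence 6
  + -> precedence 5
  < -> precedence 4
Sorted highest to lowest: /, +, >, <, ||
Distinct precedence values: [6, 5, 4, 1]
Number of distinct levels: 4

4


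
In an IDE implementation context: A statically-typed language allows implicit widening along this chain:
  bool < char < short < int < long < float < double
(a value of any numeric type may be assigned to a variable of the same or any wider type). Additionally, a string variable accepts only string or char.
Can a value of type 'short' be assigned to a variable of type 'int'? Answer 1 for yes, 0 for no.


Target variable type: int
Source value type: short
Numeric ranks: short=2, int=3
Widening allowed iff rank(source) <= rank(target): 2 <= 3? Yes
Result: 1

1


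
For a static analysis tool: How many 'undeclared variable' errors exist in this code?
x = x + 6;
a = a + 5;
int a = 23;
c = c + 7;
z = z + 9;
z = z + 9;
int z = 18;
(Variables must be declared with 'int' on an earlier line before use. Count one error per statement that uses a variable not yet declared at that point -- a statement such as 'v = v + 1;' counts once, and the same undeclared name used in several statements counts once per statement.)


Scanning code line by line:
  Line 1: use 'x' -> ERROR (undeclared)
  Line 2: use 'a' -> ERROR (undeclared)
  Line 3: declare 'a' -> declared = ['a']
  Line 4: use 'c' -> ERROR (undeclared)
  Line 5: use 'z' -> ERROR (undeclared)
  Line 6: use 'z' -> ERROR (undeclared)
  Line 7: declare 'z' -> declared = ['a', 'z']
Total undeclared variable errors: 5

5


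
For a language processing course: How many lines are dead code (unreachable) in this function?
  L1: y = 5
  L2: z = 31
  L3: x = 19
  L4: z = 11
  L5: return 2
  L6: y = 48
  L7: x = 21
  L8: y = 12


Analyzing control flow:
  L1: reachable (before return)
  L2: reachable (before return)
  L3: reachable (before return)
  L4: reachable (before return)
  L5: reachable (return statement)
  L6: DEAD (after return at L5)
  L7: DEAD (after return at L5)
  L8: DEAD (after return at L5)
Return at L5, total lines = 8
Dead lines: L6 through L8
Count: 3

3


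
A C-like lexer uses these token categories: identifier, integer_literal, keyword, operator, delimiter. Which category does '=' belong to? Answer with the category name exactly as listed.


Token: '='
Checking categories:
  identifier: no
  integer_literal: no
  operator: YES
  keyword: no
  delimiter: no
Category: operator

operator


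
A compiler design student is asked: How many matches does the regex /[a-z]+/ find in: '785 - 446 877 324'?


Pattern: /[a-z]+/ (identifiers)
Input: '785 - 446 877 324'
Scanning for matches:
Total matches: 0

0


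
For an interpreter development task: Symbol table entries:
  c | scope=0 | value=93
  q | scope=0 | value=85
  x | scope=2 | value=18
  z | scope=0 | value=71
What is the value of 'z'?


Searching symbol table for 'z':
  c | scope=0 | value=93
  q | scope=0 | value=85
  x | scope=2 | value=18
  z | scope=0 | value=71 <- MATCH
Found 'z' at scope 0 with value 71

71


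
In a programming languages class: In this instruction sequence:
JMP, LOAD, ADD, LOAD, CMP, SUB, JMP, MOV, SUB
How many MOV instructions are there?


Scanning instruction sequence for MOV:
  Position 1: JMP
  Position 2: LOAD
  Position 3: ADD
  Position 4: LOAD
  Position 5: CMP
  Position 6: SUB
  Position 7: JMP
  Position 8: MOV <- MATCH
  Position 9: SUB
Matches at positions: [8]
Total MOV count: 1

1


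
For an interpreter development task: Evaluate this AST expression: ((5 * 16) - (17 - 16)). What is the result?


Expression: ((5 * 16) - (17 - 16))
Evaluating step by step:
  5 * 16 = 80
  17 - 16 = 1
  80 - 1 = 79
Result: 79

79


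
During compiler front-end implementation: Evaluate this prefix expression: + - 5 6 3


Parsing prefix expression: + - 5 6 3
Step 1: Innermost operation '- 5 6'
  5 - 6 = -1
Step 2: Outer operation '+ [-1] 3'
  -1 + 3 = 2

2


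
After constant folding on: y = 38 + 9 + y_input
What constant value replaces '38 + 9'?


Identifying constant sub-expression:
  Original: y = 38 + 9 + y_input
  38 and 9 are both compile-time constants
  Evaluating: 38 + 9 = 47
  After folding: y = 47 + y_input

47


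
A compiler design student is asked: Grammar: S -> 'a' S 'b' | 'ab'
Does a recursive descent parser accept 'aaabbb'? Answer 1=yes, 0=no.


Grammar accepts strings of the form a^n b^n (n >= 1)
Word: 'aaabbb'
Counting: 3 a's and 3 b's
Check: 3 == 3? Yes
Derivation (S -> aSb applied 2 time(s), then S -> ab): S => aSb => aaSbb => aaabbb
Accepted

1


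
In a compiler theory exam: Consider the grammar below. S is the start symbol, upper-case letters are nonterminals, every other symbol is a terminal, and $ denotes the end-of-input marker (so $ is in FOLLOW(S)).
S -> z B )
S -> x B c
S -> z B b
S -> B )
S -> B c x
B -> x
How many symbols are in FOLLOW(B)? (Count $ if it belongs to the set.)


S is the start symbol and does not occur in any rule body, so FOLLOW(S) = {$}.
Examining every occurrence of B in a rule body:
  S -> z B ) : B is followed by terminal ')' -> add ')'
  S -> x B c : B is followed by terminal 'c' -> add 'c'
  S -> z B b : B is followed by terminal 'b' -> add 'b'
  S -> B ) : B is followed by terminal ')' -> add ')' (already in the set)
  S -> B c x : B is followed by terminal 'c' -> add 'c' (already in the set)
  B -> x : B does not occur in the body -> contributes nothing
FOLLOW(B) = {), b, c}
Count: 3

3


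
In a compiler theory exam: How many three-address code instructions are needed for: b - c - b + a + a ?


Expression: b - c - b + a + a
Generating three-address code (respecting * over +/- precedence):
  Instruction 1: t1 = b - c
  Instruction 2: t2 = t1 - b
  Instruction 3: t3 = t2 + a
  Instruction 4: t4 = t3 + a
Total instructions: 4

4


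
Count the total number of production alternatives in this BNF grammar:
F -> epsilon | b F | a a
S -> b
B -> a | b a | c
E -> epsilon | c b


Counting alternatives per rule:
  F: 3 alternative(s)
  S: 1 alternative(s)
  B: 3 alternative(s)
  E: 2 alternative(s)
Sum: 3 + 1 + 3 + 2 = 9

9


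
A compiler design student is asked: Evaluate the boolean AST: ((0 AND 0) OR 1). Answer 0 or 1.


Step 1: Evaluate inner node
  0 AND 0 = 0
Step 2: Evaluate root node
  0 OR 1 = 1

1


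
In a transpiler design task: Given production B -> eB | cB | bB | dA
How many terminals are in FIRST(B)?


Production: B -> eB | cB | bB | dA
Examining each alternative for leading terminals:
  B -> eB : first terminal = 'e'
  B -> cB : first terminal = 'c'
  B -> bB : first terminal = 'b'
  B -> dA : first terminal = 'd'
FIRST(B) = {b, c, d, e}
Count: 4

4


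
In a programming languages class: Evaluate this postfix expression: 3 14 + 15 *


Processing tokens left to right:
Push 3, Push 14
Pop 3 and 14, compute 3 + 14 = 17, push 17
Push 15
Pop 17 and 15, compute 17 * 15 = 255, push 255
Stack result: 255

255


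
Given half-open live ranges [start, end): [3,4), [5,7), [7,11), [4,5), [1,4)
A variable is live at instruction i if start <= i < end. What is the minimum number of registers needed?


Live ranges:
  Var0: [3, 4)
  Var1: [5, 7)
  Var2: [7, 11)
  Var3: [4, 5)
  Var4: [1, 4)
Sweep-line events (position, delta, active):
  pos=1 start -> active=1
  pos=3 start -> active=2
  pos=4 end -> active=1
  pos=4 end -> active=0
  pos=4 start -> active=1
  pos=5 end -> active=0
  pos=5 start -> active=1
  pos=7 end -> active=0
  pos=7 start -> active=1
  pos=11 end -> active=0
Maximum simultaneous active: 2
Minimum registers needed: 2

2


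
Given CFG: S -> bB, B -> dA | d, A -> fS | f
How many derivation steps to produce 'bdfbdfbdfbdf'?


Grammar: S -> bB, B -> dA | d, A -> fS | f
Deriving 'bdfbdfbdfbdf':
Step 1: S -> bB => bB
Step 2: B -> dA => bdA
Step 3: A -> fS => bdfS
Step 4: S -> bB => bdfbB
Step 5: B -> dA => bdfbdA
Step 6: A -> fS => bdfbdfS
Step 7: S -> bB => bdfbdfbB
Step 8: B -> dA => bdfbdfbdA
Step 9: A -> fS => bdfbdfbdfS
Step 10: S -> bB => bdfbdfbdfbB
Step 11: B -> dA => bdfbdfbdfbdA
Step 12: A -> f => bdfbdfbdfbdf
Total derivation steps: 12

12


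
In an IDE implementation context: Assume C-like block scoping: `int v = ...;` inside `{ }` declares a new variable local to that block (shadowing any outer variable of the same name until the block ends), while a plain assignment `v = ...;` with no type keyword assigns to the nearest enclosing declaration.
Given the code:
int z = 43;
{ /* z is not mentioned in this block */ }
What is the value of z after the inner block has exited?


Analyzing scoping rules:
Outer scope: declares z = 43
Inner block: z is neither redeclared nor assigned -> unchanged
After the block -> 43
Result: 43

43


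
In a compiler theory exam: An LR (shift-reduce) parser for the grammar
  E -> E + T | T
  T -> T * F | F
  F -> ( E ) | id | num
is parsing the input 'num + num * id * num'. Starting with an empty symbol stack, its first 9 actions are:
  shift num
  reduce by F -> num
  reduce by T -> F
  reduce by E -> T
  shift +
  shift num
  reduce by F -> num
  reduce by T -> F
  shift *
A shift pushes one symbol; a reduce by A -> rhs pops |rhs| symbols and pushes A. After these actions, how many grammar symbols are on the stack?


Tracking the symbol stack through each action:
  Action 1: shift 'num' : push -> stack = [num] (size 1)
  Action 2: reduce by F -> num : pop 1, push F -> stack = [F] (size 1)
  Action 3: reduce by T -> F : pop 1, push T -> stack = [T] (size 1)
  Action 4: reduce by E -> T : pop 1, push E -> stack = [E] (size 1)
  Action 5: shift '+' : push -> stack = [E, +] (size 2)
  Action 6: shift 'num' : push -> stack = [E, +, num] (size 3)
  Action 7: reduce by F -> num : pop 1, push F -> stack = [E, +, F] (size 3)
  Action 8: reduce by T -> F : pop 1, push T -> stack = [E, +, T] (size 3)
  Action 9: shift '*' : push -> stack = [E, +, T, *] (size 4)
Final stack size: 4

4


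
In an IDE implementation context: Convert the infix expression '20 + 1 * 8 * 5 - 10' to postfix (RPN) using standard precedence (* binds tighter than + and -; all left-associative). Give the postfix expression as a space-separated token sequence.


Applying the shunting-yard algorithm:
  Operand 20 -> output
  Push '+' onto operator stack -> op-stack: [+]
  Operand 1 -> output
  Push '*' onto operator stack -> op-stack: [+, *]
  Operand 8 -> output
  See '*' (prec 2); top '*' (prec 2) >= it -> pop '*' to output
  Push '*' onto operator stack -> op-stack: [+, *]
  Operand 5 -> output
  See '-' (prec 1); top '*' (prec 2) >= it -> pop '*' to output
  See '-' (prec 1); top '+' (prec 1) >= it -> pop '+' to output
  Push '-' onto operator stack -> op-stack: [-]
  Operand 10 -> output
  End of input: pop '-' to output
Postfix result: 20 1 8 * 5 * + 10 -

20 1 8 * 5 * + 10 -


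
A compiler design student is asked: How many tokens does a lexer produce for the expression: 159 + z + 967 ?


Scanning '159 + z + 967'
Token 1: '159' -> integer_literal
Token 2: '+' -> operator
Token 3: 'z' -> identifier
Token 4: '+' -> operator
Token 5: '967' -> integer_literal
Total tokens: 5

5


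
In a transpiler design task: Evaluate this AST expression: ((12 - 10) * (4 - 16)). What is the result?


Expression: ((12 - 10) * (4 - 16))
Evaluating step by step:
  12 - 10 = 2
  4 - 16 = -12
  2 * -12 = -24
Result: -24

-24


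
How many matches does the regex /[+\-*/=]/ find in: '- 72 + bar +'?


Pattern: /[+\-*/=]/ (operators)
Input: '- 72 + bar +'
Scanning for matches:
  Match 1: '-'
  Match 2: '+'
  Match 3: '+'
Total matches: 3

3


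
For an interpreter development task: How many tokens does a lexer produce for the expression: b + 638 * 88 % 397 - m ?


Scanning 'b + 638 * 88 % 397 - m'
Token 1: 'b' -> identifier
Token 2: '+' -> operator
Token 3: '638' -> integer_literal
Token 4: '*' -> operator
Token 5: '88' -> integer_literal
Token 6: '%' -> operator
Token 7: '397' -> integer_literal
Token 8: '-' -> operator
Token 9: 'm' -> identifier
Total tokens: 9

9


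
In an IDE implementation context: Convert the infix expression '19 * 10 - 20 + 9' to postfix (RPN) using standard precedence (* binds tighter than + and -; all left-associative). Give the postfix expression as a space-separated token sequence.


Applying the shunting-yard algorithm:
  Operand 19 -> output
  Push '*' onto operator stack -> op-stack: [*]
  Operand 10 -> output
  See '-' (prec 1); top '*' (prec 2) >= it -> pop '*' to output
  Push '-' onto operator stack -> op-stack: [-]
  Operand 20 -> output
  See '+' (prec 1); top '-' (prec 1) >= it -> pop '-' to output
  Push '+' onto operator stack -> op-stack: [+]
  Operand 9 -> output
  End of input: pop '+' to output
Postfix result: 19 10 * 20 - 9 +

19 10 * 20 - 9 +


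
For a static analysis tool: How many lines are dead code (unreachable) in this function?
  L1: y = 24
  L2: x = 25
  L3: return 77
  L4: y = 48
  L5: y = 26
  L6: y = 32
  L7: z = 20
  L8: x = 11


Analyzing control flow:
  L1: reachable (before return)
  L2: reachable (before return)
  L3: reachable (return statement)
  L4: DEAD (after return at L3)
  L5: DEAD (after return at L3)
  L6: DEAD (after return at L3)
  L7: DEAD (after return at L3)
  L8: DEAD (after return at L3)
Return at L3, total lines = 8
Dead lines: L4 through L8
Count: 5

5


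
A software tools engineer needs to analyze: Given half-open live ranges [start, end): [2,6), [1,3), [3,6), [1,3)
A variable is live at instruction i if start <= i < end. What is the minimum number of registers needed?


Live ranges:
  Var0: [2, 6)
  Var1: [1, 3)
  Var2: [3, 6)
  Var3: [1, 3)
Sweep-line events (position, delta, active):
  pos=1 start -> active=1
  pos=1 start -> active=2
  pos=2 start -> active=3
  pos=3 end -> active=2
  pos=3 end -> active=1
  pos=3 start -> active=2
  pos=6 end -> active=1
  pos=6 end -> active=0
Maximum simultaneous active: 3
Minimum registers needed: 3

3


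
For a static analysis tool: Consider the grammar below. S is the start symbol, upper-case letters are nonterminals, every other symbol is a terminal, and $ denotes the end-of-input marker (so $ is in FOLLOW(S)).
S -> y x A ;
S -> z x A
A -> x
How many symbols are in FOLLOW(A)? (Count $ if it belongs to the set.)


S is the start symbol and does not occur in any rule body, so FOLLOW(S) = {$}.
Examining every occurrence of A in a rule body:
  S -> y x A ; : A is followed by terminal ';' -> add ';'
  S -> z x A : A is at the right end -> add FOLLOW(S) = {$}
  A -> x : A does not occur in the body -> contributes nothing
FOLLOW(A) = {;, $}
Count: 2

2


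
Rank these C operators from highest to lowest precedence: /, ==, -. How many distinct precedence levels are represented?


Looking up precedence for each operator:
  / -> precedence 6
  == -> precedence 3
  - -> precedence 5
Sorted highest to lowest: /, -, ==
Distinct precedence values: [6, 5, 3]
Number of distinct levels: 3

3


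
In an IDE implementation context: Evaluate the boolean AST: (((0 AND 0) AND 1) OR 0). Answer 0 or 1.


Step 1: Evaluate inner node
  0 AND 0 = 0
Step 2: Evaluate next node
  0 AND 1 = 0
Step 3: Evaluate root node
  0 OR 0 = 0

0


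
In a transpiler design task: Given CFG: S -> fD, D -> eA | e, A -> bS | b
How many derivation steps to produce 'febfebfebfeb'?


Grammar: S -> fD, D -> eA | e, A -> bS | b
Deriving 'febfebfebfeb':
Step 1: S -> fD => fD
Step 2: D -> eA => feA
Step 3: A -> bS => febS
Step 4: S -> fD => febfD
Step 5: D -> eA => febfeA
Step 6: A -> bS => febfebS
Step 7: S -> fD => febfebfD
Step 8: D -> eA => febfebfeA
Step 9: A -> bS => febfebfebS
Step 10: S -> fD => febfebfebfD
Step 11: D -> eA => febfebfebfeA
Step 12: A -> b => febfebfebfeb
Total derivation steps: 12

12
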